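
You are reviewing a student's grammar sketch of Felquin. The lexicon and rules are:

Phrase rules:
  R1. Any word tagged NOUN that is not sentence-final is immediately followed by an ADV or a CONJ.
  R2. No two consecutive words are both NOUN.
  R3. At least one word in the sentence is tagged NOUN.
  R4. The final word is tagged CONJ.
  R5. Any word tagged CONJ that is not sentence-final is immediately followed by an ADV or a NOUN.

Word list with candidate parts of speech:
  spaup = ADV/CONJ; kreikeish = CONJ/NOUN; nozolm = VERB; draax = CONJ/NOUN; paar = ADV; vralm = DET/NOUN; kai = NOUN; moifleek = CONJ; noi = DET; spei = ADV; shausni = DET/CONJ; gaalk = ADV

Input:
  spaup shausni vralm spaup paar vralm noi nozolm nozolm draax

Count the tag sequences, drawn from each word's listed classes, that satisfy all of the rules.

Candidates per position — 1:spaup {ADV,CONJ}; 2:shausni {DET,CONJ}; 3:vralm {DET,NOUN}; 4:spaup {ADV,CONJ}; 5:paar {ADV}; 6:vralm {DET,NOUN}; 7:noi {DET}; 8:nozolm {VERB}; 9:nozolm {VERB}; 10:draax {CONJ,NOUN}.
There are 64 candidate sequences in total.
The sequences that satisfy every rule: ADV DET NOUN ADV ADV DET DET VERB VERB CONJ; ADV DET NOUN CONJ ADV DET DET VERB VERB CONJ; ADV CONJ NOUN ADV ADV DET DET VERB VERB CONJ; ADV CONJ NOUN CONJ ADV DET DET VERB VERB CONJ.
Count = 4.

4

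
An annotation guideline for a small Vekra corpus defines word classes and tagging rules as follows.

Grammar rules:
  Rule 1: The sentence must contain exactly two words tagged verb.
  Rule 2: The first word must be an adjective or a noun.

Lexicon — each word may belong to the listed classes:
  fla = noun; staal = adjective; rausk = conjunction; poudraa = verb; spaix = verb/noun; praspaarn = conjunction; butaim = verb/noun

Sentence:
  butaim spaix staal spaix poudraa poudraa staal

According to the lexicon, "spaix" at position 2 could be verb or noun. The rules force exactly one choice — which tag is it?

Candidates per position — 1:butaim {verb,noun}; 2:spaix {verb,noun}; 3:staal {adjective}; 4:spaix {verb,noun}; 5:poudraa {verb}; 6:poudraa {verb}; 7:staal {adjective}.
Word 1 cannot be verb — rule 1 would then fail for every completion. It is noun.
Word 2 cannot be verb — rule 1 would then fail for every completion. It is noun.
Word 4 cannot be verb — rule 1 would then fail for every completion. It is noun.
So the tagging must be: noun noun adjective noun verb verb adjective.
Verifying each rule — rule 1 satisfied; rule 2 satisfied.

noun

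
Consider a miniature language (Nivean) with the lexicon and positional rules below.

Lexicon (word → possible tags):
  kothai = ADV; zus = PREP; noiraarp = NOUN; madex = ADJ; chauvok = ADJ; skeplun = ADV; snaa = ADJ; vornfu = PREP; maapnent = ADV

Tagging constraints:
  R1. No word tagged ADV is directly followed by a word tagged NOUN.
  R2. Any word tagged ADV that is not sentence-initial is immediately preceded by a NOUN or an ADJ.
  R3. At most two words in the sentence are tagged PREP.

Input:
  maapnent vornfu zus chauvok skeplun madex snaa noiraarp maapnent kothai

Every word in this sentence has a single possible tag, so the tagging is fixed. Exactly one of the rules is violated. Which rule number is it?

Fixed tagging: ADV PREP PREP ADJ ADV ADJ ADJ NOUN ADV ADV.
Checking each rule: R1 ok, R2 fails, R3 ok.
Only rule 2 fails.

2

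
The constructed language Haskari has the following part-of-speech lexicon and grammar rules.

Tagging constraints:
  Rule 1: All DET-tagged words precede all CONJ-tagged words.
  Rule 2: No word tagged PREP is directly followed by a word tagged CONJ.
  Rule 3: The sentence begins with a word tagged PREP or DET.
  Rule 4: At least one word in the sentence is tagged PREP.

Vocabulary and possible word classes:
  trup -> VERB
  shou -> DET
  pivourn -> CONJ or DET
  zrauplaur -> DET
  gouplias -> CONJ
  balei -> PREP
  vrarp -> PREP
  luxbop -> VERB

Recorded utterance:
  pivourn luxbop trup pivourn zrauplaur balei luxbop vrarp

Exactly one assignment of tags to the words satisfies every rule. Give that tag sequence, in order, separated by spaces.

Candidates per position — 1:pivourn {CONJ,DET}; 2:luxbop {VERB}; 3:trup {VERB}; 4:pivourn {CONJ,DET}; 5:zrauplaur {DET}; 6:balei {PREP}; 7:luxbop {VERB}; 8:vrarp {PREP}.
Position 1: CONJ is ruled out by rule 1; that leaves DET.
Position 4: CONJ is ruled out by rule 1; that leaves DET.
The unique satisfying tagging is: DET VERB VERB DET DET PREP VERB PREP.
Verifying each rule — rule 1 holds; rule 2 holds; rule 3 holds; rule 4 holds.

DET VERB VERB DET DET PREP VERB PREP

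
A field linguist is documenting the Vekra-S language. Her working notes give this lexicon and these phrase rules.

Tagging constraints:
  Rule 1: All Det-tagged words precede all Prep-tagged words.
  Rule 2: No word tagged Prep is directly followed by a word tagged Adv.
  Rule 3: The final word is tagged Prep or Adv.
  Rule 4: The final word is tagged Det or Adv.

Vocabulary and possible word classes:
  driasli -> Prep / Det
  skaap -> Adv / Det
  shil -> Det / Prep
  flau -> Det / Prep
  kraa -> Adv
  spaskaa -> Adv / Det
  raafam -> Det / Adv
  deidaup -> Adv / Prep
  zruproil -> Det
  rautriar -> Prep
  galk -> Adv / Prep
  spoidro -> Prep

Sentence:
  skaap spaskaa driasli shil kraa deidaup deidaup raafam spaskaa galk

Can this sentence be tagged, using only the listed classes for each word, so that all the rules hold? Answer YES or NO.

Candidates per position — 1:skaap {Adv,Det}; 2:spaskaa {Adv,Det}; 3:driasli {Prep,Det}; 4:shil {Det,Prep}; 5:kraa {Adv}; 6:deidaup {Adv,Prep}; 7:deidaup {Adv,Prep}; 8:raafam {Det,Adv}; 9:spaskaa {Adv,Det}; 10:galk {Adv,Prep}.
One satisfying assignment: Adv Adv Det Det Adv Adv Adv Det Det Adv.
Rule-by-rule: rule 1 ok; rule 2 ok; rule 3 ok; rule 4 ok.

YES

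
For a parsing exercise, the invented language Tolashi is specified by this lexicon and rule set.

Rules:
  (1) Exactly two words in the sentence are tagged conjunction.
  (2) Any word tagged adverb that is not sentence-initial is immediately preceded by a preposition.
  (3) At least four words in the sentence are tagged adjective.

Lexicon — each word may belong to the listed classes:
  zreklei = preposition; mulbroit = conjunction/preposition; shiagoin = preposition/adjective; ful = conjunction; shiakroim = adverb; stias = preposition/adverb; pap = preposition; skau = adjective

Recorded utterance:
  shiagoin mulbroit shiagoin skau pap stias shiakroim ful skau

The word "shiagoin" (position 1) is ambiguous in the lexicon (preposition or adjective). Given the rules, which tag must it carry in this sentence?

Candidates per position — 1:shiagoin {preposition,adjective}; 2:mulbroit {conjunction,preposition}; 3:shiagoin {preposition,adjective}; 4:skau {adjective}; 5:pap {preposition}; 6:stias {preposition,adverb}; 7:shiakroim {adverb}; 8:ful {conjunction}; 9:skau {adjective}.
Position 1: tagging it preposition would leave rule 3 unsatisfiable, so it must be adjective.
Position 2: tagging it preposition would leave rule 1 unsatisfiable, so it must be conjunction.
Position 3: tagging it preposition would leave rule 3 unsatisfiable, so it must be adjective.
Position 6: tagging it adverb would leave rule 2 unsatisfiable, so it must be preposition.
The unique satisfying tagging is: adjective conjunction adjective adjective preposition preposition adverb conjunction adjective.
Rule-by-rule: rule 1 satisfied; rule 2 satisfied; rule 3 satisfied.

adjective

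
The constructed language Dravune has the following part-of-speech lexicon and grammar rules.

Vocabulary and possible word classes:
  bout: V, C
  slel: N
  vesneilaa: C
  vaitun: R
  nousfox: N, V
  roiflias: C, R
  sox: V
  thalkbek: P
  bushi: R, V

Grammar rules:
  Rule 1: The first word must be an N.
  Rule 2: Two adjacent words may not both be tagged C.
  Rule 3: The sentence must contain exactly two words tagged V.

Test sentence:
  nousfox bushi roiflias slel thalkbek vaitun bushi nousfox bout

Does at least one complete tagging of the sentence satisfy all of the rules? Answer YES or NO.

YES

Candidates per position — 1:nousfox {N,V}; 2:bushi {R,V}; 3:roiflias {C,R}; 4:slel {N}; 5:thalkbek {P}; 6:vaitun {R}; 7:bushi {R,V}; 8:nousfox {N,V}; 9:bout {V,C}.
One satisfying assignment: N R C N P R R V V.
Checking: rule 1 ok; rule 2 ok; rule 3 ok.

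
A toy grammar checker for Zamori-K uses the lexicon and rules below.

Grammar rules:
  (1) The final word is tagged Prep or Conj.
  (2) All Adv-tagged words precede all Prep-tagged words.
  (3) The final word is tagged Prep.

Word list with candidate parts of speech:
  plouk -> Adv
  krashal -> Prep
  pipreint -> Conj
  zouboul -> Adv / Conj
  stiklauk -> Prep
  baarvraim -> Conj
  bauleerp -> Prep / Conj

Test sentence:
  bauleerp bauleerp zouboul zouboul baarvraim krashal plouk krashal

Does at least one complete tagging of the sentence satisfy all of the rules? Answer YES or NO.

NO

Candidates per position — 1:bauleerp {Prep,Conj}; 2:bauleerp {Prep,Conj}; 3:zouboul {Adv,Conj}; 4:zouboul {Adv,Conj}; 5:baarvraim {Conj}; 6:krashal {Prep}; 7:plouk {Adv}; 8:krashal {Prep}.
Rule 2 cannot be satisfied by any choice of tags from the lexicon.
So there is no consistent tagging.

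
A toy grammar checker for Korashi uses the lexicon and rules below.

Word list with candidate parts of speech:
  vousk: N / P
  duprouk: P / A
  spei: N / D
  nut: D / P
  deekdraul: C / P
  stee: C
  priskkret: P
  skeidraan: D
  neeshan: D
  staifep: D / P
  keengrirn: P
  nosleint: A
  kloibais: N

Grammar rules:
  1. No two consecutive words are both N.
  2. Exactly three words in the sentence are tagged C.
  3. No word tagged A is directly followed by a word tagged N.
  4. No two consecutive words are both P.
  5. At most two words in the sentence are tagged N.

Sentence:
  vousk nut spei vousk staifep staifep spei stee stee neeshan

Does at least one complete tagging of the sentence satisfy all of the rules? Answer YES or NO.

Candidates per position — 1:vousk {N,P}; 2:nut {D,P}; 3:spei {N,D}; 4:vousk {N,P}; 5:staifep {D,P}; 6:staifep {D,P}; 7:spei {N,D}; 8:stee {C}; 9:stee {C}; 10:neeshan {D}.
Rule 2 cannot be satisfied by any choice of tags from the lexicon.
So there is no consistent tagging.

NO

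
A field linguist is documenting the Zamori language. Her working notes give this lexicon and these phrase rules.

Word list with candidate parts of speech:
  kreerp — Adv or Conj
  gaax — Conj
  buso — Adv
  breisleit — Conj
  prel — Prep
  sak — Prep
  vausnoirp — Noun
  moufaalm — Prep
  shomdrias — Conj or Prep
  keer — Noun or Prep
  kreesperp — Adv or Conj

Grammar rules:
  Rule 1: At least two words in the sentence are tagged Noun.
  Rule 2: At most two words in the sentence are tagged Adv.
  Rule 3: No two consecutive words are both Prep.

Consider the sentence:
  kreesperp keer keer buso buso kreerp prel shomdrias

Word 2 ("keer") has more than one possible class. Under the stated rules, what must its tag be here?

Noun

Candidates per position — 1:kreesperp {Adv,Conj}; 2:keer {Noun,Prep}; 3:keer {Noun,Prep}; 4:buso {Adv}; 5:buso {Adv}; 6:kreerp {Adv,Conj}; 7:prel {Prep}; 8:shomdrias {Conj,Prep}.
Word 1 cannot be Adv — rule 2 would then fail for every completion. It is Conj.
Word 2 cannot be Prep — rule 1 would then fail for every completion. It is Noun.
Word 3 cannot be Prep — rule 1 would then fail for every completion. It is Noun.
Word 6 cannot be Adv — rule 2 would then fail for every completion. It is Conj.
Word 8 cannot be Prep — rule 3 would then fail for every completion. It is Conj.
So the tagging must be: Conj Noun Noun Adv Adv Conj Prep Conj.
Check: rule 1 holds; rule 2 holds; rule 3 holds.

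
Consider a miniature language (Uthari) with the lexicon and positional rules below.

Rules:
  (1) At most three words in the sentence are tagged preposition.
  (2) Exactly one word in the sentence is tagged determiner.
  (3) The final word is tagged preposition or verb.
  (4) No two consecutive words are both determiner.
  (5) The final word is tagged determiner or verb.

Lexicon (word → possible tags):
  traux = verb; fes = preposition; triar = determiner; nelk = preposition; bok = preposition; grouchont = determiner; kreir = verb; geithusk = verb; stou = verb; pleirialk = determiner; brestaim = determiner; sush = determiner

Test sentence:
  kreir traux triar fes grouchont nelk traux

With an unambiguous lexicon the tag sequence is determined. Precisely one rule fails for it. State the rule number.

Fixed tagging: verb verb determiner preposition determiner preposition verb.
Checking each rule: R1 ✓, R2 ✗, R3 ✓, R4 ✓, R5 ✓.
Only rule 2 fails.

2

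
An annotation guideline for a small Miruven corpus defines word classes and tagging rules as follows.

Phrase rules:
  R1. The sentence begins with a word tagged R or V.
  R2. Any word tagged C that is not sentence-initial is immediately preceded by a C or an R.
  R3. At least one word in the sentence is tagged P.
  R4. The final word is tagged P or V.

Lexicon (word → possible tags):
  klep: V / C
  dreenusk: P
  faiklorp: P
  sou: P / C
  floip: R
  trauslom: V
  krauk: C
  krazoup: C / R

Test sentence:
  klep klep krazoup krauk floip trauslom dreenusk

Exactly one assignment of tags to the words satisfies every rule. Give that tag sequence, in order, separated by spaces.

V V R C R V P

Candidates per position — 1:klep {V,C}; 2:klep {V,C}; 3:krazoup {C,R}; 4:krauk {C}; 5:floip {R}; 6:trauslom {V}; 7:dreenusk {P}.
At position 1, choosing C makes rule 1 impossible to satisfy; hence V.
At position 2, choosing C makes rule 2 impossible to satisfy; hence V.
At position 3, choosing C makes rule 2 impossible to satisfy; hence R.
The unique satisfying tagging is: V V R C R V P.
Verifying each rule — rule 1 satisfied; rule 2 satisfied; rule 3 satisfied; rule 4 satisfied.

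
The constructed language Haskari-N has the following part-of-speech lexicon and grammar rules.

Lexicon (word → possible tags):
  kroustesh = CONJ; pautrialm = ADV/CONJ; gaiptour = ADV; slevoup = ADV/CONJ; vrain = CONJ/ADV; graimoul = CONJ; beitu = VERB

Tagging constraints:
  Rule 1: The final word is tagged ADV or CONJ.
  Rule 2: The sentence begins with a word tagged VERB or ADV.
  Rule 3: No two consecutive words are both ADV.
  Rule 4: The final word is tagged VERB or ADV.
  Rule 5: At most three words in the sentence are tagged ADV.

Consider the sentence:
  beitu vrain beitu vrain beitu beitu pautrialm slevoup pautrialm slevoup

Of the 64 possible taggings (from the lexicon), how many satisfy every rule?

10

Candidates per position — 1:beitu {VERB}; 2:vrain {CONJ,ADV}; 3:beitu {VERB}; 4:vrain {CONJ,ADV}; 5:beitu {VERB}; 6:beitu {VERB}; 7:pautrialm {ADV,CONJ}; 8:slevoup {ADV,CONJ}; 9:pautrialm {ADV,CONJ}; 10:slevoup {ADV,CONJ}.
There are 64 candidate sequences in total.
Checking each against the rules leaves 10 sequences.
Count = 10.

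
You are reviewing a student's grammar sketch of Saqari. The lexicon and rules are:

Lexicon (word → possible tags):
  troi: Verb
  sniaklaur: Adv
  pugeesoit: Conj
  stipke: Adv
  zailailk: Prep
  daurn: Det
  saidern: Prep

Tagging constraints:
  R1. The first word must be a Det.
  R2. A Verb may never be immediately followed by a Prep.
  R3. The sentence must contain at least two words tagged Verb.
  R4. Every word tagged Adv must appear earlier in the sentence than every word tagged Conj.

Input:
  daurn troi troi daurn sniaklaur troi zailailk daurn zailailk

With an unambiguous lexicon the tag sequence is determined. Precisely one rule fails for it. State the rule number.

Fixed tagging: Det Verb Verb Det Adv Verb Prep Det Prep.
Rule check: R1 pass, R2 fail, R3 pass, R4 pass.
Only rule 2 fails.

2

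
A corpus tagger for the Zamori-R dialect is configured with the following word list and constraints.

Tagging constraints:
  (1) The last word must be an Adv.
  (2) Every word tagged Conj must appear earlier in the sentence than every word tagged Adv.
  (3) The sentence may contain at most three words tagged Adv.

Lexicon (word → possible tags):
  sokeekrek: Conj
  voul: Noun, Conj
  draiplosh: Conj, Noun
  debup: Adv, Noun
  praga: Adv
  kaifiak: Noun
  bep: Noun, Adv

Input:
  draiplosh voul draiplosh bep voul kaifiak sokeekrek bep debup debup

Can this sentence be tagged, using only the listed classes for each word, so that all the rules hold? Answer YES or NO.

YES

Candidates per position — 1:draiplosh {Conj,Noun}; 2:voul {Noun,Conj}; 3:draiplosh {Conj,Noun}; 4:bep {Noun,Adv}; 5:voul {Noun,Conj}; 6:kaifiak {Noun}; 7:sokeekrek {Conj}; 8:bep {Noun,Adv}; 9:debup {Adv,Noun}; 10:debup {Adv,Noun}.
One satisfying assignment: Noun Noun Noun Noun Noun Noun Conj Adv Noun Adv.
Checking: rule 1 ✓; rule 2 ✓; rule 3 ✓.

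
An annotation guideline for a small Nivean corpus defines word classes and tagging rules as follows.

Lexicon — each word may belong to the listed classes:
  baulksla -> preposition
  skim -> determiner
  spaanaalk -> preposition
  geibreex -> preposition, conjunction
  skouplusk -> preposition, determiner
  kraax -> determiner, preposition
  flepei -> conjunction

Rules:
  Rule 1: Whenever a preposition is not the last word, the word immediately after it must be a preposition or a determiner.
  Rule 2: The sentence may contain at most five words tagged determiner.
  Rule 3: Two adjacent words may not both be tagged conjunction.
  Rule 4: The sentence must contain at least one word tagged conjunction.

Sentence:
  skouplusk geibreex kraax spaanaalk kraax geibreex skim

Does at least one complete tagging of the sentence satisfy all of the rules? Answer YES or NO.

YES

Candidates per position — 1:skouplusk {preposition,determiner}; 2:geibreex {preposition,conjunction}; 3:kraax {determiner,preposition}; 4:spaanaalk {preposition}; 5:kraax {determiner,preposition}; 6:geibreex {preposition,conjunction}; 7:skim {determiner}.
One satisfying assignment: preposition preposition preposition preposition determiner conjunction determiner.
Rule-by-rule: rule 1 holds; rule 2 holds; rule 3 holds; rule 4 holds.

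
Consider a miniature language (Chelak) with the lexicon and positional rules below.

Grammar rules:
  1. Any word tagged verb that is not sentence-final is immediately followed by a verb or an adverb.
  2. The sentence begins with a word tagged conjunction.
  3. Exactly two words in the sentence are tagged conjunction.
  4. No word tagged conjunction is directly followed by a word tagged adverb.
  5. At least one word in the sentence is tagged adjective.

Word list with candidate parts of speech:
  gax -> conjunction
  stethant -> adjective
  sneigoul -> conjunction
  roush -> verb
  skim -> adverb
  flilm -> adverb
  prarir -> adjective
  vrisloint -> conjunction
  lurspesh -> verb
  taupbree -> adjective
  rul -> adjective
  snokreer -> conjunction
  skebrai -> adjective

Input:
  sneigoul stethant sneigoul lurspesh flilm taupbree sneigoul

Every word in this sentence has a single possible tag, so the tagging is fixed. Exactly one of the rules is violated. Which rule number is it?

Fixed tagging: conjunction adjective conjunction verb adverb adjective conjunction.
Rule check: R1 ✓, R2 ✓, R3 ✗, R4 ✓, R5 ✓.
Only rule 3 fails.

3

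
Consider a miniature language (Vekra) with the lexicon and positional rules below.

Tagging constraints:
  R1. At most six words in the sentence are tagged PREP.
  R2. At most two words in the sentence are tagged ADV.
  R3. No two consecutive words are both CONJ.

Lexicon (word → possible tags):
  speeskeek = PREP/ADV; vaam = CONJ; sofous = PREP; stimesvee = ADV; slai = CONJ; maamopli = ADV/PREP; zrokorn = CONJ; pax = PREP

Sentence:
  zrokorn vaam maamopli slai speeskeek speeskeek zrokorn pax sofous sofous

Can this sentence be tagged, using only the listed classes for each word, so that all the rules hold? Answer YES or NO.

Candidates per position — 1:zrokorn {CONJ}; 2:vaam {CONJ}; 3:maamopli {ADV,PREP}; 4:slai {CONJ}; 5:speeskeek {PREP,ADV}; 6:speeskeek {PREP,ADV}; 7:zrokorn {CONJ}; 8:pax {PREP}; 9:sofous {PREP}; 10:sofous {PREP}.
Rule 3 cannot be satisfied by any choice of tags from the lexicon.
So there is no consistent tagging.

NO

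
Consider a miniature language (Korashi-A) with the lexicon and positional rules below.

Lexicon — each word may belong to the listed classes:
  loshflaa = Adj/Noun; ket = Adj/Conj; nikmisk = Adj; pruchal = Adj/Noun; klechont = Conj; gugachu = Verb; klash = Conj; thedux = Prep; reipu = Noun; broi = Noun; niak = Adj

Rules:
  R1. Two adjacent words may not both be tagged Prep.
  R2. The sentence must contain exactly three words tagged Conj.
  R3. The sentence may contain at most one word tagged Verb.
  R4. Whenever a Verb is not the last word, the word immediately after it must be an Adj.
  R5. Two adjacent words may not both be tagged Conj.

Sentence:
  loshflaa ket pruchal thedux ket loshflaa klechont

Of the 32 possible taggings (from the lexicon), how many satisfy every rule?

8

Candidates per position — 1:loshflaa {Adj,Noun}; 2:ket {Adj,Conj}; 3:pruchal {Adj,Noun}; 4:thedux {Prep}; 5:ket {Adj,Conj}; 6:loshflaa {Adj,Noun}; 7:klechont {Conj}.
There are 32 candidate sequences in total.
Checking each against the rules leaves 8 sequences.
Count = 8.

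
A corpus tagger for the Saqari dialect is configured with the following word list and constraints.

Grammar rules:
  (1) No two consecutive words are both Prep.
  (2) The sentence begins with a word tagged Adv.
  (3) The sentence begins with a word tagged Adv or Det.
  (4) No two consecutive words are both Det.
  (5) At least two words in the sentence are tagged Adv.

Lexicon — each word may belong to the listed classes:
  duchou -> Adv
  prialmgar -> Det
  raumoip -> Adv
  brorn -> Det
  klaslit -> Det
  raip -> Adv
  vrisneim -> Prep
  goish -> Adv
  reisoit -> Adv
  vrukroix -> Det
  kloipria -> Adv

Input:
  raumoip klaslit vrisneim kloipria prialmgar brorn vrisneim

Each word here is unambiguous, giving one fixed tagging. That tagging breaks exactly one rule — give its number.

Fixed tagging: Adv Det Prep Adv Det Det Prep.
Checking each rule: R1 ok, R2 ok, R3 ok, R4 fails, R5 ok.
Only rule 4 fails.

4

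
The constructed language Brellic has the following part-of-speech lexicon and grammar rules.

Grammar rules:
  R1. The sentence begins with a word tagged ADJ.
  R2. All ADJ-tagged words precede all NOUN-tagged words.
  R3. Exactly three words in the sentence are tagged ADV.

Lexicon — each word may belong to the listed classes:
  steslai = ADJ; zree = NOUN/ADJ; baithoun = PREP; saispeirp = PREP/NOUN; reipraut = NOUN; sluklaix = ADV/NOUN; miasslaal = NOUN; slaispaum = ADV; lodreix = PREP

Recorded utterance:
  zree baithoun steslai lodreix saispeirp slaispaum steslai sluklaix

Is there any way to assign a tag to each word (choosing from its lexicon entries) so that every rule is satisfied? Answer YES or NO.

NO

Candidates per position — 1:zree {NOUN,ADJ}; 2:baithoun {PREP}; 3:steslai {ADJ}; 4:lodreix {PREP}; 5:saispeirp {PREP,NOUN}; 6:slaispaum {ADV}; 7:steslai {ADJ}; 8:sluklaix {ADV,NOUN}.
Rule 3 cannot be satisfied by any choice of tags from the lexicon.
So there is no consistent tagging.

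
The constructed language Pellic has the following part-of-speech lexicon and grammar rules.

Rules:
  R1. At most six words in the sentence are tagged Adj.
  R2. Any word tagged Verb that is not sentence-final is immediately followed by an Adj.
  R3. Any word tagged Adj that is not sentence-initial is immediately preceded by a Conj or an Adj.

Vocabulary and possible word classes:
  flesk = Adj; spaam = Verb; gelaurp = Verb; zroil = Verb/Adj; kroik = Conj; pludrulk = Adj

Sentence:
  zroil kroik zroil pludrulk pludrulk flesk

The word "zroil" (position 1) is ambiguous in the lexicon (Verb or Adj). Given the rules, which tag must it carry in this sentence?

Candidates per position — 1:zroil {Verb,Adj}; 2:kroik {Conj}; 3:zroil {Verb,Adj}; 4:pludrulk {Adj}; 5:pludrulk {Adj}; 6:flesk {Adj}.
Word 1 cannot be Verb — rule 2 would then fail for every completion. It is Adj.
Word 3 cannot be Verb — rule 3 would then fail for every completion. It is Adj.
The unique satisfying tagging is: Adj Conj Adj Adj Adj Adj.
Checking: rule 1 ✓; rule 2 ✓; rule 3 ✓.

Adj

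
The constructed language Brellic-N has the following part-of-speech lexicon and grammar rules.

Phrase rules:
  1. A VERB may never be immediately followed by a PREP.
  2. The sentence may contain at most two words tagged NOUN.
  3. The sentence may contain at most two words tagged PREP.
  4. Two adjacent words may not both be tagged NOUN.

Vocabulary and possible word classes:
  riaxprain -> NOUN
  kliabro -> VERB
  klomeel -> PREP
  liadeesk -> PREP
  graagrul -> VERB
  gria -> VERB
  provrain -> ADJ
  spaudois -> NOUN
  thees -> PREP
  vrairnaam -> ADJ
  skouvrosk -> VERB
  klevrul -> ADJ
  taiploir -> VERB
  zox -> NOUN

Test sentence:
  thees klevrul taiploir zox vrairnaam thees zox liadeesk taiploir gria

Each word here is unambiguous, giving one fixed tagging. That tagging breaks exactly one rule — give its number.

3

Fixed tagging: PREP ADJ VERB NOUN ADJ PREP NOUN PREP VERB VERB.
Applying the rules: R1 ok, R2 ok, R3 fails, R4 ok.
Only rule 3 fails.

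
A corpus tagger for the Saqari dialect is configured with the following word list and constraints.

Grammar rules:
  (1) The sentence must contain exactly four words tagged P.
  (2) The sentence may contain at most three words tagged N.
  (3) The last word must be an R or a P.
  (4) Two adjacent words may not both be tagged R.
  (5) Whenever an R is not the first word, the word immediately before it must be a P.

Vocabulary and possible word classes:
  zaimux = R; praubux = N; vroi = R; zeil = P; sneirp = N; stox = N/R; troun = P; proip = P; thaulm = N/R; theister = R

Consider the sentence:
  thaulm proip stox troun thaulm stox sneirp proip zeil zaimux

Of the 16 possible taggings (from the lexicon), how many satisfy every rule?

4

Candidates per position — 1:thaulm {N,R}; 2:proip {P}; 3:stox {N,R}; 4:troun {P}; 5:thaulm {N,R}; 6:stox {N,R}; 7:sneirp {N}; 8:proip {P}; 9:zeil {P}; 10:zaimux {R}.
There are 16 candidate sequences in total.
The sequences that satisfy every rule: N P R P R N N P P R; R P N P R N N P P R; R P R P N N N P P R; R P R P R N N P P R.
Count = 4.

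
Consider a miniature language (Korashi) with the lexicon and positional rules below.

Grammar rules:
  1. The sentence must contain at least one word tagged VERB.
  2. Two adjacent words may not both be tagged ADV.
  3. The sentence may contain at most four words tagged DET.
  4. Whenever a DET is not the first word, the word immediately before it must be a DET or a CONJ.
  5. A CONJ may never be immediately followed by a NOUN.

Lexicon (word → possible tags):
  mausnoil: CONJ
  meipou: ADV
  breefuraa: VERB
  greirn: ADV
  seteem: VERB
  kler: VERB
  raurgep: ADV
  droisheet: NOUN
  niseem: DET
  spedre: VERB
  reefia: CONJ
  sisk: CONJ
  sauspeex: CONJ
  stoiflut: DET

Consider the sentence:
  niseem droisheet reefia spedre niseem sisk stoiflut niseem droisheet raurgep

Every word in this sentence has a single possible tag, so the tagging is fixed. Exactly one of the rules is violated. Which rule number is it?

Fixed tagging: DET NOUN CONJ VERB DET CONJ DET DET NOUN ADV.
Applying the rules: R1 ok, R2 ok, R3 ok, R4 fails, R5 ok.
Only rule 4 fails.

4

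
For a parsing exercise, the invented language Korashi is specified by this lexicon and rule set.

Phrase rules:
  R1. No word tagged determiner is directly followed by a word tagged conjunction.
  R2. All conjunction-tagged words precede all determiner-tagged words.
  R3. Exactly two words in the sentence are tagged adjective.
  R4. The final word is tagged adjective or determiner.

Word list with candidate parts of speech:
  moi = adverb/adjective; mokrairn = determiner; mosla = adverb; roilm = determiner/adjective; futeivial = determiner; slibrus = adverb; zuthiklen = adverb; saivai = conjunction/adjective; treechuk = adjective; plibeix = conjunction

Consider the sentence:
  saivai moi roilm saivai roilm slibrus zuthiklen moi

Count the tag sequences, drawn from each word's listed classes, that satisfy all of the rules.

Candidates per position — 1:saivai {conjunction,adjective}; 2:moi {adverb,adjective}; 3:roilm {determiner,adjective}; 4:saivai {conjunction,adjective}; 5:roilm {determiner,adjective}; 6:slibrus {adverb}; 7:zuthiklen {adverb}; 8:moi {adverb,adjective}.
There are 64 candidate sequences in total.
The sequences that satisfy every rule: conjunction adverb determiner adjective determiner adverb adverb adjective; conjunction adverb adjective conjunction determiner adverb adverb adjective.
Count = 2.

2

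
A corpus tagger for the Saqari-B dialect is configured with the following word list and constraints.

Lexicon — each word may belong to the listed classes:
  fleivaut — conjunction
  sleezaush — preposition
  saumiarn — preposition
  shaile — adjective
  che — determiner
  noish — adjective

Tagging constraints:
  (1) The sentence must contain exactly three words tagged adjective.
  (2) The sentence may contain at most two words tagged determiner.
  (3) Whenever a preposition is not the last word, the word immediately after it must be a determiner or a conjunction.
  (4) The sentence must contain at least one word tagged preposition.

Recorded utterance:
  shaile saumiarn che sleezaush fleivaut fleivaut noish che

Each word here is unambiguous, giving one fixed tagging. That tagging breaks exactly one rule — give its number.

Fixed tagging: adjective preposition determiner preposition conjunction conjunction adjective determiner.
Applying the rules: R1 ✗, R2 ✓, R3 ✓, R4 ✓.
Only rule 1 fails.

1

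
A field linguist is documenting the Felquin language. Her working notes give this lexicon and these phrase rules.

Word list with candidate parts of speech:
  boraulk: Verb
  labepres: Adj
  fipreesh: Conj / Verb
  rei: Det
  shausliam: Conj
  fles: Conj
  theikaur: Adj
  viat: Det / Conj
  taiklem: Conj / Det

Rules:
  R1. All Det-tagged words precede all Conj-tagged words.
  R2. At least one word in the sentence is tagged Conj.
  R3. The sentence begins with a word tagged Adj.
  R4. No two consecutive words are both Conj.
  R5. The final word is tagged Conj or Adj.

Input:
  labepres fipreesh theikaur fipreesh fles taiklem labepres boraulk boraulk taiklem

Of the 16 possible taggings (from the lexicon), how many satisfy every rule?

0

Candidates per position — 1:labepres {Adj}; 2:fipreesh {Conj,Verb}; 3:theikaur {Adj}; 4:fipreesh {Conj,Verb}; 5:fles {Conj}; 6:taiklem {Conj,Det}; 7:labepres {Adj}; 8:boraulk {Verb}; 9:boraulk {Verb}; 10:taiklem {Conj,Det}.
There are 16 candidate sequences in total.
Every candidate sequence violates at least one rule; no consistent tagging exists.
Count = 0.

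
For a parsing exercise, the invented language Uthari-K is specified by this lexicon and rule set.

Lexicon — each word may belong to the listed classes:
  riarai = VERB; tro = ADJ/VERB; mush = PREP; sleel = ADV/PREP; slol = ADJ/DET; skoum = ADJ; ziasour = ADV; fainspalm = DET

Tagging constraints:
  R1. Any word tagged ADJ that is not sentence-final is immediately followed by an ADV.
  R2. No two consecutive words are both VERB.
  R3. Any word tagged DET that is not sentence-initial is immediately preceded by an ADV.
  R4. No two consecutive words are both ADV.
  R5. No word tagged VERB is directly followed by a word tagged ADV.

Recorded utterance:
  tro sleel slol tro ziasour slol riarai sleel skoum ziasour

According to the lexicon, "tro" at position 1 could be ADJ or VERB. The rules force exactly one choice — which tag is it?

ADJ

Candidates per position — 1:tro {ADJ,VERB}; 2:sleel {ADV,PREP}; 3:slol {ADJ,DET}; 4:tro {ADJ,VERB}; 5:ziasour {ADV}; 6:slol {ADJ,DET}; 7:riarai {VERB}; 8:sleel {ADV,PREP}; 9:skoum {ADJ}; 10:ziasour {ADV}.
Word 3 cannot be ADJ — rule 1 would then fail for every completion. It is DET.
Word 4 cannot be VERB — rule 5 would then fail for every completion. It is ADJ.
Word 6 cannot be ADJ — rule 1 would then fail for every completion. It is DET.
Word 8 cannot be ADV — rule 5 would then fail for every completion. It is PREP.
Word 2 cannot be PREP — rule 3 would then fail for every completion. It is ADV.
Word 1 cannot be VERB — rule 5 would then fail for every completion. It is ADJ.
So the tagging must be: ADJ ADV DET ADJ ADV DET VERB PREP ADJ ADV.
Check: rule 1 satisfied; rule 2 satisfied; rule 3 satisfied; rule 4 satisfied; rule 5 satisfied.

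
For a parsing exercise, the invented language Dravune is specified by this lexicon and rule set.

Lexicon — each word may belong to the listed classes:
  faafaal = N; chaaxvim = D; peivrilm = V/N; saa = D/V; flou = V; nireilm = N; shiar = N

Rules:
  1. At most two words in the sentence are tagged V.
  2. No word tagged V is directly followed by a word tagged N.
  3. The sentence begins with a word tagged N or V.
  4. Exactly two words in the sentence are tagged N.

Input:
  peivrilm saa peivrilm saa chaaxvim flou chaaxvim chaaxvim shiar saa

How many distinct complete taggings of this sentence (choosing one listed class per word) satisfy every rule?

2

Candidates per position — 1:peivrilm {V,N}; 2:saa {D,V}; 3:peivrilm {V,N}; 4:saa {D,V}; 5:chaaxvim {D}; 6:flou {V}; 7:chaaxvim {D}; 8:chaaxvim {D}; 9:shiar {N}; 10:saa {D,V}.
There are 32 candidate sequences in total.
The sequences that satisfy every rule: V D N D D V D D N D; N D V D D V D D N D.
Count = 2.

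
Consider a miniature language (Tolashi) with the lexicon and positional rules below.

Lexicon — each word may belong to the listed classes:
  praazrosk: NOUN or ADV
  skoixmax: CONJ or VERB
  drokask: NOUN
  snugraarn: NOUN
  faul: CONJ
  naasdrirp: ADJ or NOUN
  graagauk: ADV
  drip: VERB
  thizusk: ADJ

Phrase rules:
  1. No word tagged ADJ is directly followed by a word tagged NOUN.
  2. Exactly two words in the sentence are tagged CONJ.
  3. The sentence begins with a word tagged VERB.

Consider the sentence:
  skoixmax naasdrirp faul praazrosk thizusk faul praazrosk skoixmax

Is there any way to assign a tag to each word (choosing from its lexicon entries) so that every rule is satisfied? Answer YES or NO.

YES

Candidates per position — 1:skoixmax {CONJ,VERB}; 2:naasdrirp {ADJ,NOUN}; 3:faul {CONJ}; 4:praazrosk {NOUN,ADV}; 5:thizusk {ADJ}; 6:faul {CONJ}; 7:praazrosk {NOUN,ADV}; 8:skoixmax {CONJ,VERB}.
One satisfying assignment: VERB ADJ CONJ ADV ADJ CONJ ADV VERB.
Verifying each rule — rule 1 holds; rule 2 holds; rule 3 holds.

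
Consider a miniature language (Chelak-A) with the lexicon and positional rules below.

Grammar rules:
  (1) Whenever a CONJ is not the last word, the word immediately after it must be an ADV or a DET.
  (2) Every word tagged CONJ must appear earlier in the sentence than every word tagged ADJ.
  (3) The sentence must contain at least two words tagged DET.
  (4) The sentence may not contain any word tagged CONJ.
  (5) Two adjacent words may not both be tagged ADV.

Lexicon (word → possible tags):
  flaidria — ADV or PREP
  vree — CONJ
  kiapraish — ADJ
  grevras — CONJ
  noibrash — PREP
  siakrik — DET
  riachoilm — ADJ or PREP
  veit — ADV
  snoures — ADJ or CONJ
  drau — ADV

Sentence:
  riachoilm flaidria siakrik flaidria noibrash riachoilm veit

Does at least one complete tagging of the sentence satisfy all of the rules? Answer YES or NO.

Candidates per position — 1:riachoilm {ADJ,PREP}; 2:flaidria {ADV,PREP}; 3:siakrik {DET}; 4:flaidria {ADV,PREP}; 5:noibrash {PREP}; 6:riachoilm {ADJ,PREP}; 7:veit {ADV}.
Rule 3 cannot be satisfied by any choice of tags from the lexicon.
So there is no consistent tagging.

NO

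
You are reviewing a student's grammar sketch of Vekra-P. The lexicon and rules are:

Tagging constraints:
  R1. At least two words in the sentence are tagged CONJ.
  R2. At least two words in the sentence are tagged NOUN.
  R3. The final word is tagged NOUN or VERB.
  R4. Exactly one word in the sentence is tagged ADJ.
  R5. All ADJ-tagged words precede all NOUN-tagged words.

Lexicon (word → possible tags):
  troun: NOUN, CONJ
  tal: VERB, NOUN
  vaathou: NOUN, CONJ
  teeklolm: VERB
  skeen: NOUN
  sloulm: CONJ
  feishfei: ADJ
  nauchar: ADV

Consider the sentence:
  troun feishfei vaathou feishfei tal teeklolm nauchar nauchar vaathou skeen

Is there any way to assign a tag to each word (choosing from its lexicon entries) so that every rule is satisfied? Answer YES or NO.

NO

Candidates per position — 1:troun {NOUN,CONJ}; 2:feishfei {ADJ}; 3:vaathou {NOUN,CONJ}; 4:feishfei {ADJ}; 5:tal {VERB,NOUN}; 6:teeklolm {VERB}; 7:nauchar {ADV}; 8:nauchar {ADV}; 9:vaathou {NOUN,CONJ}; 10:skeen {NOUN}.
Rule 4 cannot be satisfied by any choice of tags from the lexicon.
So there is no consistent tagging.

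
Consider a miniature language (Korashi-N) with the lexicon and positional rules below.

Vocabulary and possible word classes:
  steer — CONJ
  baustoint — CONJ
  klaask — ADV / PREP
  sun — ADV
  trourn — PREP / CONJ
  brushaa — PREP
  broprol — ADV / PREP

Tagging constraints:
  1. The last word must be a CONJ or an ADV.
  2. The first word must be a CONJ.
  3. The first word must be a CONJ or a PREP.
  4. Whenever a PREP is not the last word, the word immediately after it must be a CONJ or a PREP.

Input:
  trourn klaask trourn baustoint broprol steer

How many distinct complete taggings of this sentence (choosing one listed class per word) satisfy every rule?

Candidates per position — 1:trourn {PREP,CONJ}; 2:klaask {ADV,PREP}; 3:trourn {PREP,CONJ}; 4:baustoint {CONJ}; 5:broprol {ADV,PREP}; 6:steer {CONJ}.
There are 16 candidate sequences in total.
Checking each against the rules leaves 8 sequences.
Count = 8.

8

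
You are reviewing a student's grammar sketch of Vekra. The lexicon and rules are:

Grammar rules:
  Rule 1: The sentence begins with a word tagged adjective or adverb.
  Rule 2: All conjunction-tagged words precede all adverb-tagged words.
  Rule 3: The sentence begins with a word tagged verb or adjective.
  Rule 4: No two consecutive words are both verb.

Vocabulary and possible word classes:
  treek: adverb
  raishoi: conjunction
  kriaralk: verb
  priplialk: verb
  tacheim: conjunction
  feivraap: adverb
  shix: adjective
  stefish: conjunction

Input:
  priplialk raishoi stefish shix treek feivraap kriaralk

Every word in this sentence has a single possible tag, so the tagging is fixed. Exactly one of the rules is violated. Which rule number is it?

1

Fixed tagging: verb conjunction conjunction adjective adverb adverb verb.
Rule check: R1 fail, R2 pass, R3 pass, R4 pass.
Only rule 1 fails.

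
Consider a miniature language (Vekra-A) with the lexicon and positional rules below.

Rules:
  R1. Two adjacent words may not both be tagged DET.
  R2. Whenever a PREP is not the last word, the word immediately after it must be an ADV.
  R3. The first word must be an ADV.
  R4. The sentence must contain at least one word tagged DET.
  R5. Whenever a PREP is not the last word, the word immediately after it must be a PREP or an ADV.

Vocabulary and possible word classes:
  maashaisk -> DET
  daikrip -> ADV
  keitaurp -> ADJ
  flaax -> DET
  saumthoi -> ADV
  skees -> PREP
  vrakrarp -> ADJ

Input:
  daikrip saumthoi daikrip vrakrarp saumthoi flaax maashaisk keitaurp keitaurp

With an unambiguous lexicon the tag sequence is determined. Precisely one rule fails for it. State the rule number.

1

Fixed tagging: ADV ADV ADV ADJ ADV DET DET ADJ ADJ.
Checking each rule: R1 fails, R2 ok, R3 ok, R4 ok, R5 ok.
Only rule 1 fails.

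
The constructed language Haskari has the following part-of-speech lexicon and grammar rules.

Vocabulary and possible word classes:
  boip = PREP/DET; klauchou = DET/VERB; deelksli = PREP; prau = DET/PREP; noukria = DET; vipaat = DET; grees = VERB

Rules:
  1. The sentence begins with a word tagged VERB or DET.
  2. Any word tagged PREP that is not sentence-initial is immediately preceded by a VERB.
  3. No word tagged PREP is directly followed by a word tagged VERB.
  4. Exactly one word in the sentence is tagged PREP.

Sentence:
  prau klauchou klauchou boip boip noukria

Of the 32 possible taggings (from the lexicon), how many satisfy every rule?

2

Candidates per position — 1:prau {DET,PREP}; 2:klauchou {DET,VERB}; 3:klauchou {DET,VERB}; 4:boip {PREP,DET}; 5:boip {PREP,DET}; 6:noukria {DET}.
There are 32 candidate sequences in total.
The sequences that satisfy every rule: DET DET VERB PREP DET DET; DET VERB VERB PREP DET DET.
Count = 2.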